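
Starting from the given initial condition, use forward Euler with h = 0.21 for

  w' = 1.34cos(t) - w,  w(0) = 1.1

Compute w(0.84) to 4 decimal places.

Euler: w_{n+1} = w_n + h·f(t_n, w_n).
t=0.000000, w=1.100000: f=0.240000 → w ← 1.100000 + 0.21·0.240000 = 1.150400
t=0.210000, w=1.150400: f=0.160161 → w ← 1.150400 + 0.21·0.160161 = 1.184034
t=0.420000, w=1.184034: f=0.039505 → w ← 1.184034 + 0.21·0.039505 = 1.192330
t=0.630000, w=1.192330: f=-0.109573 → w ← 1.192330 + 0.21·(-0.109573) = 1.169320
w(0.84) ≈ 1.1693

1.1693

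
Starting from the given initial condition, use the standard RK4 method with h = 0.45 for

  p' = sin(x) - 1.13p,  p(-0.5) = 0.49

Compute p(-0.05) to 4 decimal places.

0.2065

RK4: k1 = f(x_n, p_n); k2 = f(x_n + h/2, p_n + (h/2)·k1); k3 = f(x_n + h/2, p_n + (h/2)·k2); k4 = f(x_n + h, p_n + h·k3); p_{n+1} = p_n + (h/6)·(k1 + 2k2 + 2k3 + k4).
x=-0.500000, p=0.490000:
  k1 = f(-0.500000, 0.490000) = -1.033126
  k2 = f(-0.275000, 0.257547) = -0.562575
  k3 = f(-0.275000, 0.363421) = -0.682212
  k4 = f(-0.050000, 0.183004) = -0.256774
  p ← 0.490000 + (0.45/6)·(k1 + 2k2 + 2k3 + k4) = 0.206539
p(-0.05) ≈ 0.2065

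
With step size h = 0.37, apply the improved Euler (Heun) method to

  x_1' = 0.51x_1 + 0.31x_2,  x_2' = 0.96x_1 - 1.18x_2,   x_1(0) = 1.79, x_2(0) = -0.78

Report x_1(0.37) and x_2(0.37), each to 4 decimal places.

2.1177, 0.0273

Heun on (x_1,x_2): k1 = f(t_n, state_n); k2 = f(t_n + h, state_n + h·k1); state_{n+1} = state_n + (h/2)·(k1 + k2).
0.000000: (1.790000, -0.780000)
  k1 = (0.671100, 2.638800)
  predictor → (2.038307, 0.196356)
  k2 = (1.100407, 1.725075)
  → (2.117729, 0.027317)
(x_1(0.37), x_2(0.37)) ≈ (2.1177, 0.0273)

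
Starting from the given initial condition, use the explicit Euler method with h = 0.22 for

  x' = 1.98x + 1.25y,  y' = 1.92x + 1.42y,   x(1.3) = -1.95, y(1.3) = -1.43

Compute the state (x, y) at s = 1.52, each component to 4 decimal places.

Euler on (x,y): x_{n+1} = x_n + h·x', y_{n+1} = y_n + h·y'.
1.300000: (-1.950000, -1.430000); f=(-5.648500, -5.774600) → (-3.192670, -2.700412)
(x(1.52), y(1.52)) ≈ (-3.1927, -2.7004)

-3.1927, -2.7004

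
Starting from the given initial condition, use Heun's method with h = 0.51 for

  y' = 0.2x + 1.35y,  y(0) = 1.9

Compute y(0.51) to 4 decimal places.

3.6845

Heun: k1 = f(x_n, y_n); k2 = f(x_n + h, y_n + h·k1); y_{n+1} = y_n + (h/2)·(k1 + k2).
x=0.000000, y=1.900000:
  k1 = f(0.000000, 1.900000) = 2.565000
  k2 = f(0.510000, 3.208150) = 4.433003
  y ← 1.900000 + (0.51/2)·(2.565000 + 4.433003) = 3.684491
y(0.51) ≈ 3.6845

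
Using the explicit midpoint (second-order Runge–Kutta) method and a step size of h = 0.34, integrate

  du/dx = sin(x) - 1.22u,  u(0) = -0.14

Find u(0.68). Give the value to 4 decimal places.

Midpoint: k1 = f(x_n, u_n); k2 = f(x_n + h/2, u_n + (h/2)·k1); u_{n+1} = u_n + h·k2.
x=0.000000, u=-0.140000:
  k1 = f(0.000000, -0.140000) = 0.170800
  k2 = f(0.170000, -0.110964) = 0.304558
  u ← -0.140000 + 0.34·0.304558 = -0.036450
x=0.340000, u=-0.036450:
  k1 = f(0.340000, -0.036450) = 0.377956
  k2 = f(0.510000, 0.027802) = 0.454258
  u ← -0.036450 + 0.34·0.454258 = 0.117998
u(0.68) ≈ 0.1180

0.1180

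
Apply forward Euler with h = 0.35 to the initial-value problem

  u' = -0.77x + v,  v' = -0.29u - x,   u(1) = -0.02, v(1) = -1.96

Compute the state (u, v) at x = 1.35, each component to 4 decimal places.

-0.9755, -2.3080

Euler on (u,v): u_{n+1} = u_n + h·u', v_{n+1} = v_n + h·v'.
1.000000: (-0.020000, -1.960000); f=(-2.730000, -0.994200) → (-0.975500, -2.307970)
(u(1.35), v(1.35)) ≈ (-0.9755, -2.3080)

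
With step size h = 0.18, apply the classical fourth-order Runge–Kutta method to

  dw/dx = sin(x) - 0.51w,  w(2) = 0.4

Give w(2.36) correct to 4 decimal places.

0.6001

RK4: k1 = f(x_n, w_n); k2 = f(x_n + h/2, w_n + (h/2)·k1); k3 = f(x_n + h/2, w_n + (h/2)·k2); k4 = f(x_n + h, w_n + h·k3); w_{n+1} = w_n + (h/6)·(k1 + 2k2 + 2k3 + k4).
x=2.000000, w=0.400000:
  k1 = f(2.000000, 0.400000) = 0.705297
  k2 = f(2.090000, 0.463477) = 0.631841
  k3 = f(2.090000, 0.456866) = 0.635213
  k4 = f(2.180000, 0.514338) = 0.557791
  w ← 0.400000 + (0.18/6)·(k1 + 2k2 + 2k3 + k4) = 0.513916
x=2.180000, w=0.513916:
  k1 = f(2.180000, 0.513916) = 0.558007
  k2 = f(2.270000, 0.564137) = 0.477645
  k3 = f(2.270000, 0.556904) = 0.481334
  k4 = f(2.360000, 0.600556) = 0.398127
  w ← 0.513916 + (0.18/6)·(k1 + 2k2 + 2k3 + k4) = 0.600139
w(2.36) ≈ 0.6001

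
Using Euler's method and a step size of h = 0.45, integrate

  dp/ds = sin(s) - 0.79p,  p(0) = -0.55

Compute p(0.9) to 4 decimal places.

-0.0327

Euler: p_{n+1} = p_n + h·f(s_n, p_n).
s=0.000000, p=-0.550000: f=0.434500 → p ← -0.550000 + 0.45·0.434500 = -0.354475
s=0.450000, p=-0.354475: f=0.715001 → p ← -0.354475 + 0.45·0.715001 = -0.032725
p(0.9) ≈ -0.0327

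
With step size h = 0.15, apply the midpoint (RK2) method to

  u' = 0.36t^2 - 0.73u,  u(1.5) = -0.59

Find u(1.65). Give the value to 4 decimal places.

Midpoint: k1 = f(t_n, u_n); k2 = f(t_n + h/2, u_n + (h/2)·k1); u_{n+1} = u_n + h·k2.
t=1.500000, u=-0.590000:
  k1 = f(1.500000, -0.590000) = 1.240700
  k2 = f(1.575000, -0.496947) = 1.255797
  u ← -0.590000 + 0.15·1.255797 = -0.401630
u(1.65) ≈ -0.4016

-0.4016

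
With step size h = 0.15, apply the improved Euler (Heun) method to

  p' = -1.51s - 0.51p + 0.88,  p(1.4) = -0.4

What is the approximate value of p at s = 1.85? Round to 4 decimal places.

-0.9567

Heun: k1 = f(s_n, p_n); k2 = f(s_n + h, p_n + h·k1); p_{n+1} = p_n + (h/2)·(k1 + k2).
s=1.400000, p=-0.400000:
  k1 = f(1.400000, -0.400000) = -1.030000
  k2 = f(1.550000, -0.554500) = -1.177705
  p ← -0.400000 + (0.15/2)·(-1.030000 + (-1.177705)) = -0.565578
s=1.550000, p=-0.565578:
  k1 = f(1.550000, -0.565578) = -1.172055
  k2 = f(1.700000, -0.741386) = -1.308893
  p ← -0.565578 + (0.15/2)·(-1.172055 + (-1.308893)) = -0.751649
s=1.700000, p=-0.751649:
  k1 = f(1.700000, -0.751649) = -1.303659
  k2 = f(1.850000, -0.947198) = -1.430429
  p ← -0.751649 + (0.15/2)·(-1.303659 + (-1.430429)) = -0.956706
p(1.85) ≈ -0.9567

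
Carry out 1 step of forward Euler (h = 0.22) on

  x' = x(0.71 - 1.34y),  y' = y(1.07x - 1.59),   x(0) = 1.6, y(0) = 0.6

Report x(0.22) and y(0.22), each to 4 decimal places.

1.5669, 0.6161

Euler on (x,y): x_{n+1} = x_n + h·x', y_{n+1} = y_n + h·y'.
0.000000: (1.600000, 0.600000); f=(-0.150400, 0.073200) → (1.566912, 0.616104)
(x(0.22), y(0.22)) ≈ (1.5669, 0.6161)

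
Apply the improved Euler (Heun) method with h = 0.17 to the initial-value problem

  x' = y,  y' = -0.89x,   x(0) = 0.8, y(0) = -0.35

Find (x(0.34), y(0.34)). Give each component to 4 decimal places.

Heun on (x,y): k1 = f(t_n, state_n); k2 = f(t_n + h, state_n + h·k1); state_{n+1} = state_n + (h/2)·(k1 + k2).
0.000000: (0.800000, -0.350000)
  k1 = (-0.350000, -0.712000)
  predictor → (0.740500, -0.471040)
  k2 = (-0.471040, -0.659045)
  → (0.730212, -0.466539)
0.170000: (0.730212, -0.466539)
  k1 = (-0.466539, -0.649888)
  predictor → (0.650900, -0.577020)
  k2 = (-0.577020, -0.579301)
  → (0.641509, -0.571020)
(x(0.34), y(0.34)) ≈ (0.6415, -0.5710)

0.6415, -0.5710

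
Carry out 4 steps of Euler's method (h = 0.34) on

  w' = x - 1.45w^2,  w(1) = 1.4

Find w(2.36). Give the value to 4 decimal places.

Euler: w_{n+1} = w_n + h·f(x_n, w_n).
x=1.000000, w=1.400000: f=-1.842000 → w ← 1.400000 + 0.34·(-1.842000) = 0.773720
x=1.340000, w=0.773720: f=0.471968 → w ← 0.773720 + 0.34·0.471968 = 0.934189
x=1.680000, w=0.934189: f=0.414571 → w ← 0.934189 + 0.34·0.414571 = 1.075143
x=2.020000, w=1.075143: f=0.343897 → w ← 1.075143 + 0.34·0.343897 = 1.192068
w(2.36) ≈ 1.1921

1.1921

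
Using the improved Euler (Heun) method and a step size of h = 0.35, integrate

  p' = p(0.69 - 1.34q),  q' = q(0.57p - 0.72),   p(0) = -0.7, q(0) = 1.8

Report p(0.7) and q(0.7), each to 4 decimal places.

-0.3482, 0.9301

Heun on (p,q): k1 = f(t_n, state_n); k2 = f(t_n + h, state_n + h·k1); state_{n+1} = state_n + (h/2)·(k1 + k2).
0.000000: (-0.700000, 1.800000)
  k1 = (1.205400, -2.014200)
  predictor → (-0.278110, 1.095030)
  k2 = (0.216186, -0.962009)
  → (-0.451222, 1.279163)
0.350000: (-0.451222, 1.279163)
  k1 = (0.462087, -1.249994)
  predictor → (-0.289492, 0.841665)
  k2 = (0.126749, -0.744883)
  → (-0.348176, 0.930060)
(p(0.7), q(0.7)) ≈ (-0.3482, 0.9301)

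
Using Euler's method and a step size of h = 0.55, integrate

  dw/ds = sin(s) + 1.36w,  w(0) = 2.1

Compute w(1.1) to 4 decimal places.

6.7040

Euler: w_{n+1} = w_n + h·f(s_n, w_n).
s=0.000000, w=2.100000: f=2.856000 → w ← 2.100000 + 0.55·2.856000 = 3.670800
s=0.550000, w=3.670800: f=5.514975 → w ← 3.670800 + 0.55·5.514975 = 6.704036
w(1.1) ≈ 6.7040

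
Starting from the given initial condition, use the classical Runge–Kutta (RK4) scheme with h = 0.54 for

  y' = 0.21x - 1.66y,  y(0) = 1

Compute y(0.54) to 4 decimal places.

RK4: k1 = f(x_n, y_n); k2 = f(x_n + h/2, y_n + (h/2)·k1); k3 = f(x_n + h/2, y_n + (h/2)·k2); k4 = f(x_n + h, y_n + h·k3); y_{n+1} = y_n + (h/6)·(k1 + 2k2 + 2k3 + k4).
x=0.000000, y=1.000000:
  k1 = f(0.000000, 1.000000) = -1.660000
  k2 = f(0.270000, 0.551800) = -0.859288
  k3 = f(0.270000, 0.767992) = -1.218167
  k4 = f(0.540000, 0.342190) = -0.454635
  y ← 1.000000 + (0.54/6)·(k1 + 2k2 + 2k3 + k4) = 0.435741
y(0.54) ≈ 0.4357

0.4357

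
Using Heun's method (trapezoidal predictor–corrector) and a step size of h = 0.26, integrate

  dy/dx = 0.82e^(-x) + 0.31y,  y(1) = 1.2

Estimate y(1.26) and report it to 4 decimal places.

Heun: k1 = f(x_n, y_n); k2 = f(x_n + h, y_n + h·k1); y_{n+1} = y_n + (h/2)·(k1 + k2).
x=1.000000, y=1.200000:
  k1 = f(1.000000, 1.200000) = 0.673661
  k2 = f(1.260000, 1.375152) = 0.658893
  y ← 1.200000 + (0.26/2)·(0.673661 + 0.658893) = 1.373232
y(1.26) ≈ 1.3732

1.3732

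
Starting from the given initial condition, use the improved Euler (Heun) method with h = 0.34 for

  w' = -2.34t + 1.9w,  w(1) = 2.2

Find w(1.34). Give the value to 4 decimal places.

Heun: k1 = f(t_n, w_n); k2 = f(t_n + h, w_n + h·k1); w_{n+1} = w_n + (h/2)·(k1 + k2).
t=1.000000, w=2.200000:
  k1 = f(1.000000, 2.200000) = 1.840000
  k2 = f(1.340000, 2.825600) = 2.233040
  w ← 2.200000 + (0.34/2)·(1.840000 + 2.233040) = 2.892417
w(1.34) ≈ 2.8924

2.8924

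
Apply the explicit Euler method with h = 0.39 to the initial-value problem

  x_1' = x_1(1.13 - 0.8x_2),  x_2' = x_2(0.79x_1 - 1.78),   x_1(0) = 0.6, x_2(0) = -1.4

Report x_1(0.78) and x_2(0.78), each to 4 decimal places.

1.8644, -0.4485

Euler on (x_1,x_2): x_1_{n+1} = x_1_n + h·x_1', x_2_{n+1} = x_2_n + h·x_2'.
0.000000: (0.600000, -1.400000); f=(1.350000, 1.828400) → (1.126500, -0.686924)
0.390000: (1.126500, -0.686924); f=(1.892001, 0.611407) → (1.864380, -0.448475)
(x_1(0.78), x_2(0.78)) ≈ (1.8644, -0.4485)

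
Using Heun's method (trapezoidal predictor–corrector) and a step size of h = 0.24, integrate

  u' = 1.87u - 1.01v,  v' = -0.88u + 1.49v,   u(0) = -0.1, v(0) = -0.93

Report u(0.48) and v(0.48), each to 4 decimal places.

Heun on (u,v): k1 = f(t_n, state_n); k2 = f(t_n + h, state_n + h·k1); state_{n+1} = state_n + (h/2)·(k1 + k2).
0.000000: (-0.100000, -0.930000)
  k1 = (0.752300, -1.297700)
  predictor → (0.080552, -1.241448)
  k2 = (1.404495, -1.920643)
  → (0.158815, -1.316201)
0.240000: (0.158815, -1.316201)
  k1 = (1.626348, -2.100897)
  predictor → (0.549139, -1.820417)
  k2 = (2.865510, -3.195663)
  → (0.697838, -1.951788)
(u(0.48), v(0.48)) ≈ (0.6978, -1.9518)

0.6978, -1.9518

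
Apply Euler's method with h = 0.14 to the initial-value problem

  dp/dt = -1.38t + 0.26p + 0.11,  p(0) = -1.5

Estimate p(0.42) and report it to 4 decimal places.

Euler: p_{n+1} = p_n + h·f(t_n, p_n).
t=0.000000, p=-1.500000: f=-0.280000 → p ← -1.500000 + 0.14·(-0.280000) = -1.539200
t=0.140000, p=-1.539200: f=-0.483392 → p ← -1.539200 + 0.14·(-0.483392) = -1.606875
t=0.280000, p=-1.606875: f=-0.694187 → p ← -1.606875 + 0.14·(-0.694187) = -1.704061
p(0.42) ≈ -1.7041

-1.7041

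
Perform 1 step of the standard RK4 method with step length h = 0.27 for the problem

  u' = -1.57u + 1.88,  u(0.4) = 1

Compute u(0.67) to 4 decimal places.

1.0682

RK4: k1 = f(t_n, u_n); k2 = f(t_n + h/2, u_n + (h/2)·k1); k3 = f(t_n + h/2, u_n + (h/2)·k2); k4 = f(t_n + h, u_n + h·k3); u_{n+1} = u_n + (h/6)·(k1 + 2k2 + 2k3 + k4).
t=0.400000, u=1.000000:
  k1 = f(0.400000, 1.000000) = 0.310000
  k2 = f(0.535000, 1.041850) = 0.244295
  k3 = f(0.535000, 1.032980) = 0.258222
  k4 = f(0.670000, 1.069720) = 0.200540
  u ← 1.000000 + (0.27/6)·(k1 + 2k2 + 2k3 + k4) = 1.068201
u(0.67) ≈ 1.0682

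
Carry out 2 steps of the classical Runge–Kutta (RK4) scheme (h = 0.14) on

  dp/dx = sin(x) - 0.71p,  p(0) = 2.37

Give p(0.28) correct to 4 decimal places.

1.9792

RK4: k1 = f(x_n, p_n); k2 = f(x_n + h/2, p_n + (h/2)·k1); k3 = f(x_n + h/2, p_n + (h/2)·k2); k4 = f(x_n + h, p_n + h·k3); p_{n+1} = p_n + (h/6)·(k1 + 2k2 + 2k3 + k4).
x=0.000000, p=2.370000:
  k1 = f(0.000000, 2.370000) = -1.682700
  k2 = f(0.070000, 2.252211) = -1.529127
  k3 = f(0.070000, 2.262961) = -1.536760
  k4 = f(0.140000, 2.154854) = -1.390403
  p ← 2.370000 + (0.14/6)·(k1 + 2k2 + 2k3 + k4) = 2.155220
x=0.140000, p=2.155220:
  k1 = f(0.140000, 2.155220) = -1.390663
  k2 = f(0.210000, 2.057873) = -1.252630
  k3 = f(0.210000, 2.067535) = -1.259490
  k4 = f(0.280000, 1.978891) = -1.128657
  p ← 2.155220 + (0.14/6)·(k1 + 2k2 + 2k3 + k4) = 1.979203
p(0.28) ≈ 1.9792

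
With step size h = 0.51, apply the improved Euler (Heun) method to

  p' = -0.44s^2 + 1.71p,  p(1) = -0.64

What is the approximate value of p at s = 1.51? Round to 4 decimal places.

-1.9074

Heun: k1 = f(s_n, p_n); k2 = f(s_n + h, p_n + h·k1); p_{n+1} = p_n + (h/2)·(k1 + k2).
s=1.000000, p=-0.640000:
  k1 = f(1.000000, -0.640000) = -1.534400
  k2 = f(1.510000, -1.422544) = -3.435794
  p ← -0.640000 + (0.51/2)·(-1.534400 + (-3.435794)) = -1.907400
p(1.51) ≈ -1.9074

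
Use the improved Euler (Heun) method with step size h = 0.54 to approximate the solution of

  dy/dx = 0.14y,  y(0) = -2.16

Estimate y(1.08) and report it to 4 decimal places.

-2.5122

Heun: k1 = f(x_n, y_n); k2 = f(x_n + h, y_n + h·k1); y_{n+1} = y_n + (h/2)·(k1 + k2).
x=0.000000, y=-2.160000:
  k1 = f(0.000000, -2.160000) = -0.302400
  k2 = f(0.540000, -2.323296) = -0.325261
  y ← -2.160000 + (0.54/2)·(-0.302400 + (-0.325261)) = -2.329469
x=0.540000, y=-2.329469:
  k1 = f(0.540000, -2.329469) = -0.326126
  k2 = f(1.080000, -2.505576) = -0.350781
  y ← -2.329469 + (0.54/2)·(-0.326126 + (-0.350781)) = -2.512233
y(1.08) ≈ -2.5122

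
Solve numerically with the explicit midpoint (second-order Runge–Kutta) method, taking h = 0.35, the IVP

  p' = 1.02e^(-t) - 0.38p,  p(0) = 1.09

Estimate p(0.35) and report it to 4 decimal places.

1.2306

Midpoint: k1 = f(t_n, p_n); k2 = f(t_n + h/2, p_n + (h/2)·k1); p_{n+1} = p_n + h·k2.
t=0.000000, p=1.090000:
  k1 = f(0.000000, 1.090000) = 0.605800
  k2 = f(0.175000, 1.196015) = 0.401760
  p ← 1.090000 + 0.35·0.401760 = 1.230616
p(0.35) ≈ 1.2306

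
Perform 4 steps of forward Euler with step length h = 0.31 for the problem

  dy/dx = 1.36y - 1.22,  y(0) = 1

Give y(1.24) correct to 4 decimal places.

1.3175

Euler: y_{n+1} = y_n + h·f(x_n, y_n).
x=0.000000, y=1.000000: f=0.140000 → y ← 1.000000 + 0.31·0.140000 = 1.043400
x=0.310000, y=1.043400: f=0.199024 → y ← 1.043400 + 0.31·0.199024 = 1.105097
x=0.620000, y=1.105097: f=0.282933 → y ← 1.105097 + 0.31·0.282933 = 1.192807
x=0.930000, y=1.192807: f=0.402217 → y ← 1.192807 + 0.31·0.402217 = 1.317494
y(1.24) ≈ 1.3175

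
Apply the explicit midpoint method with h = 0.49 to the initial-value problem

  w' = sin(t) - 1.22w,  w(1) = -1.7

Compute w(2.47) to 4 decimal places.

0.2323

Midpoint: k1 = f(t_n, w_n); k2 = f(t_n + h/2, w_n + (h/2)·k1); w_{n+1} = w_n + h·k2.
t=1.000000, w=-1.700000:
  k1 = f(1.000000, -1.700000) = 2.915471
  k2 = f(1.245000, -0.985710) = 2.149962
  w ← -1.700000 + 0.49·2.149962 = -0.646519
t=1.490000, w=-0.646519:
  k1 = f(1.490000, -0.646519) = 1.785491
  k2 = f(1.735000, -0.209073) = 1.241619
  w ← -0.646519 + 0.49·1.241619 = -0.038126
t=1.980000, w=-0.038126:
  k1 = f(1.980000, -0.038126) = 0.963951
  k2 = f(2.225000, 0.198042) = 0.551921
  w ← -0.038126 + 0.49·0.551921 = 0.232316
w(2.47) ≈ 0.2323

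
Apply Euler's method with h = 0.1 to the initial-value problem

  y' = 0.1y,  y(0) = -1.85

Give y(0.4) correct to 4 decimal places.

Euler: y_{n+1} = y_n + h·f(s_n, y_n).
s=0.000000, y=-1.850000: f=-0.185000 → y ← -1.850000 + 0.1·(-0.185000) = -1.868500
s=0.100000, y=-1.868500: f=-0.186850 → y ← -1.868500 + 0.1·(-0.186850) = -1.887185
s=0.200000, y=-1.887185: f=-0.188719 → y ← -1.887185 + 0.1·(-0.188719) = -1.906057
s=0.300000, y=-1.906057: f=-0.190606 → y ← -1.906057 + 0.1·(-0.190606) = -1.925117
y(0.4) ≈ -1.9251

-1.9251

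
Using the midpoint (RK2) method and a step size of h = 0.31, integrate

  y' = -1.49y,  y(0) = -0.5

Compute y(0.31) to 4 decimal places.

Midpoint: k1 = f(s_n, y_n); k2 = f(s_n + h/2, y_n + (h/2)·k1); y_{n+1} = y_n + h·k2.
s=0.000000, y=-0.500000:
  k1 = f(0.000000, -0.500000) = 0.745000
  k2 = f(0.155000, -0.384525) = 0.572942
  y ← -0.500000 + 0.31·0.572942 = -0.322388
y(0.31) ≈ -0.3224

-0.3224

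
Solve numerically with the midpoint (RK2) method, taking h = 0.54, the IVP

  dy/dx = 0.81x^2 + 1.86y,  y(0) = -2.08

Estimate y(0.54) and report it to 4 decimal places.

-5.1864

Midpoint: k1 = f(x_n, y_n); k2 = f(x_n + h/2, y_n + (h/2)·k1); y_{n+1} = y_n + h·k2.
x=0.000000, y=-2.080000:
  k1 = f(0.000000, -2.080000) = -3.868800
  k2 = f(0.270000, -3.124576) = -5.752662
  y ← -2.080000 + 0.54·(-5.752662) = -5.186438
y(0.54) ≈ -5.1864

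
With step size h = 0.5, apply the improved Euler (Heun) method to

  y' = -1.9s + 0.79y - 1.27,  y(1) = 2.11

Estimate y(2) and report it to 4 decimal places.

Heun: k1 = f(s_n, y_n); k2 = f(s_n + h, y_n + h·k1); y_{n+1} = y_n + (h/2)·(k1 + k2).
s=1.000000, y=2.110000:
  k1 = f(1.000000, 2.110000) = -1.503100
  k2 = f(1.500000, 1.358450) = -3.046824
  y ← 2.110000 + (0.5/2)·(-1.503100 + (-3.046824)) = 0.972519
s=1.500000, y=0.972519:
  k1 = f(1.500000, 0.972519) = -3.351710
  k2 = f(2.000000, -0.703336) = -5.625636
  y ← 0.972519 + (0.5/2)·(-3.351710 + (-5.625636)) = -1.271818
y(2) ≈ -1.2718

-1.2718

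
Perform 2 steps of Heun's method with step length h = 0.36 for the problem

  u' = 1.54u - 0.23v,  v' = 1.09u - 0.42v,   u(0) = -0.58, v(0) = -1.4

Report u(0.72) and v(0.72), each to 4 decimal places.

Heun on (u,v): k1 = f(t_n, state_n); k2 = f(t_n + h, state_n + h·k1); state_{n+1} = state_n + (h/2)·(k1 + k2).
0.000000: (-0.580000, -1.400000)
  k1 = (-0.571200, -0.044200)
  predictor → (-0.785632, -1.415912)
  k2 = (-0.884214, -0.261656)
  → (-0.841974, -1.455054)
0.360000: (-0.841974, -1.455054)
  k1 = (-0.961978, -0.306629)
  predictor → (-1.188287, -1.565441)
  k2 = (-1.469910, -0.637747)
  → (-1.279714, -1.625042)
(u(0.72), v(0.72)) ≈ (-1.2797, -1.6250)

-1.2797, -1.6250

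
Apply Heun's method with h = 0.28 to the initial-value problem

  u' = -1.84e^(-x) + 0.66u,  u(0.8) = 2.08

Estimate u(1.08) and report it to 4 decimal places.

Heun: k1 = f(x_n, u_n); k2 = f(x_n + h, u_n + h·k1); u_{n+1} = u_n + (h/2)·(k1 + k2).
x=0.800000, u=2.080000:
  k1 = f(0.800000, 2.080000) = 0.546035
  k2 = f(1.080000, 2.232890) = 0.848851
  u ← 2.080000 + (0.28/2)·(0.546035 + 0.848851) = 2.275284
u(1.08) ≈ 2.2753

2.2753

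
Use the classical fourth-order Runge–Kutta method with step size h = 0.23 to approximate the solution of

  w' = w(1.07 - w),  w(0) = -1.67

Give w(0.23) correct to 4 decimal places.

RK4: k1 = f(t_n, w_n); k2 = f(t_n + h/2, w_n + (h/2)·k1); k3 = f(t_n + h/2, w_n + (h/2)·k2); k4 = f(t_n + h, w_n + h·k3); w_{n+1} = w_n + (h/6)·(k1 + 2k2 + 2k3 + k4).
t=0.000000, w=-1.670000:
  k1 = f(0.000000, -1.670000) = -4.575800
  k2 = f(0.115000, -2.196217) = -7.173321
  k3 = f(0.115000, -2.494932) = -8.894263
  k4 = f(0.230000, -3.715680) = -17.782059
  w ← -1.670000 + (0.23/6)·(k1 + 2k2 + 2k3 + k4) = -3.758899
w(0.23) ≈ -3.7589

-3.7589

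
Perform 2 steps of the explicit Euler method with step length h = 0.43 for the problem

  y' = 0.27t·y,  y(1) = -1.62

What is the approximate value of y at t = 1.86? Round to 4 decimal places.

-2.1083

Euler: y_{n+1} = y_n + h·f(t_n, y_n).
t=1.000000, y=-1.620000: f=-0.437400 → y ← -1.620000 + 0.43·(-0.437400) = -1.808082
t=1.430000, y=-1.808082: f=-0.698100 → y ← -1.808082 + 0.43·(-0.698100) = -2.108265
y(1.86) ≈ -2.1083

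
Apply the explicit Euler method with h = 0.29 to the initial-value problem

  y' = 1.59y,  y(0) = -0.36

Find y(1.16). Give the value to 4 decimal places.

Euler: y_{n+1} = y_n + h·f(t_n, y_n).
t=0.000000, y=-0.360000: f=-0.572400 → y ← -0.360000 + 0.29·(-0.572400) = -0.525996
t=0.290000, y=-0.525996: f=-0.836334 → y ← -0.525996 + 0.29·(-0.836334) = -0.768533
t=0.580000, y=-0.768533: f=-1.221967 → y ← -0.768533 + 0.29·(-1.221967) = -1.122903
t=0.870000, y=-1.122903: f=-1.785416 → y ← -1.122903 + 0.29·(-1.785416) = -1.640674
y(1.16) ≈ -1.6407

-1.6407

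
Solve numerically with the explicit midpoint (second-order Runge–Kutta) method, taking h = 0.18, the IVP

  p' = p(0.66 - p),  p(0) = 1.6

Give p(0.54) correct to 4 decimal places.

Midpoint: k1 = f(x_n, p_n); k2 = f(x_n + h/2, p_n + (h/2)·k1); p_{n+1} = p_n + h·k2.
x=0.000000, p=1.600000:
  k1 = f(0.000000, 1.600000) = -1.504000
  k2 = f(0.090000, 1.464640) = -1.178508
  p ← 1.600000 + 0.18·(-1.178508) = 1.387869
x=0.180000, p=1.387869:
  k1 = f(0.180000, 1.387869) = -1.010186
  k2 = f(0.270000, 1.296952) = -0.826096
  p ← 1.387869 + 0.18·(-0.826096) = 1.239171
x=0.360000, p=1.239171:
  k1 = f(0.360000, 1.239171) = -0.717692
  k2 = f(0.450000, 1.174579) = -0.604414
  p ← 1.239171 + 0.18·(-0.604414) = 1.130377
p(0.54) ≈ 1.1304

1.1304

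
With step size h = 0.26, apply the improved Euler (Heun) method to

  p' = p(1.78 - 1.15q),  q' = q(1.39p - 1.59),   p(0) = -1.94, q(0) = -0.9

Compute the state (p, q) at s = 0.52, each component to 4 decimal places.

-5.4077, -0.4510

Heun on (p,q): k1 = f(s_n, state_n); k2 = f(s_n + h, state_n + h·k1); state_{n+1} = state_n + (h/2)·(k1 + k2).
0.000000: (-1.940000, -0.900000)
  k1 = (-5.461100, 3.857940)
  predictor → (-3.359886, 0.103064)
  k2 = (-5.582370, -0.645208)
  → (-3.375651, -0.482345)
0.260000: (-3.375651, -0.482345)
  k1 = (-7.881121, 3.030165)
  predictor → (-5.424743, 0.305498)
  k2 = (-7.750206, -2.789317)
  → (-5.407724, -0.451035)
(p(0.52), q(0.52)) ≈ (-5.4077, -0.4510)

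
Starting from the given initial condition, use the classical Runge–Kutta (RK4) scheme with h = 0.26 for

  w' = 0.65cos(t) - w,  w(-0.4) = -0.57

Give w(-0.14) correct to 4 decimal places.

-0.2963

RK4: k1 = f(t_n, w_n); k2 = f(t_n + h/2, w_n + (h/2)·k1); k3 = f(t_n + h/2, w_n + (h/2)·k2); k4 = f(t_n + h, w_n + h·k3); w_{n+1} = w_n + (h/6)·(k1 + 2k2 + 2k3 + k4).
t=-0.400000, w=-0.570000:
  k1 = f(-0.400000, -0.570000) = 1.168690
  k2 = f(-0.270000, -0.418070) = 1.044521
  k3 = f(-0.270000, -0.434212) = 1.060663
  k4 = f(-0.140000, -0.294228) = 0.937868
  w ← -0.570000 + (0.26/6)·(k1 + 2k2 + 2k3 + k4) = -0.296266
w(-0.14) ≈ -0.2963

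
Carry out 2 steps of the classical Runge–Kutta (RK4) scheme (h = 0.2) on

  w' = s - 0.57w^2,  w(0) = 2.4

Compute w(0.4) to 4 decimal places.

RK4: k1 = f(s_n, w_n); k2 = f(s_n + h/2, w_n + (h/2)·k1); k3 = f(s_n + h/2, w_n + (h/2)·k2); k4 = f(s_n + h, w_n + h·k3); w_{n+1} = w_n + (h/6)·(k1 + 2k2 + 2k3 + k4).
s=0.000000, w=2.400000:
  k1 = f(0.000000, 2.400000) = -3.283200
  k2 = f(0.100000, 2.071680) = -2.346359
  k3 = f(0.100000, 2.165364) = -2.572617
  k4 = f(0.200000, 1.885477) = -1.826363
  w ← 2.400000 + (0.2/6)·(k1 + 2k2 + 2k3 + k4) = 1.901750
s=0.200000, w=1.901750:
  k1 = f(0.200000, 1.901750) = -1.861491
  k2 = f(0.300000, 1.715600) = -1.377672
  k3 = f(0.300000, 1.763982) = -1.473631
  k4 = f(0.400000, 1.607023) = -1.072039
  w ← 1.901750 + (0.2/6)·(k1 + 2k2 + 2k3 + k4) = 1.613878
w(0.4) ≈ 1.6139

1.6139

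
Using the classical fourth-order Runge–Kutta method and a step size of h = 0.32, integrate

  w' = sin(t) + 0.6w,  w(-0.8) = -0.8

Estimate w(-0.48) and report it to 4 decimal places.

-1.1806

RK4: k1 = f(t_n, w_n); k2 = f(t_n + h/2, w_n + (h/2)·k1); k3 = f(t_n + h/2, w_n + (h/2)·k2); k4 = f(t_n + h, w_n + h·k3); w_{n+1} = w_n + (h/6)·(k1 + 2k2 + 2k3 + k4).
t=-0.800000, w=-0.800000:
  k1 = f(-0.800000, -0.800000) = -1.197356
  k2 = f(-0.640000, -0.991577) = -1.192142
  k3 = f(-0.640000, -0.990743) = -1.191641
  k4 = f(-0.480000, -1.181325) = -1.170574
  w ← -0.800000 + (0.32/6)·(k1 + 2k2 + 2k3 + k4) = -1.180560
w(-0.48) ≈ -1.1806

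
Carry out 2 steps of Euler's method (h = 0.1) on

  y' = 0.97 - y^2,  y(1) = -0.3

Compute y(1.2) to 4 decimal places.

Euler: y_{n+1} = y_n + h·f(x_n, y_n).
x=1.000000, y=-0.300000: f=0.880000 → y ← -0.300000 + 0.1·0.880000 = -0.212000
x=1.100000, y=-0.212000: f=0.925056 → y ← -0.212000 + 0.1·0.925056 = -0.119494
y(1.2) ≈ -0.1195

-0.1195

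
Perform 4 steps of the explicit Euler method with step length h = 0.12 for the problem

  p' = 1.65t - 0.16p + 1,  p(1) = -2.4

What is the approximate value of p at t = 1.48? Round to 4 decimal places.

-0.8443

Euler: p_{n+1} = p_n + h·f(t_n, p_n).
t=1.000000, p=-2.400000: f=3.034000 → p ← -2.400000 + 0.12·3.034000 = -2.035920
t=1.120000, p=-2.035920: f=3.173747 → p ← -2.035920 + 0.12·3.173747 = -1.655070
t=1.240000, p=-1.655070: f=3.310811 → p ← -1.655070 + 0.12·3.310811 = -1.257773
t=1.360000, p=-1.257773: f=3.445244 → p ← -1.257773 + 0.12·3.445244 = -0.844344
p(1.48) ≈ -0.8443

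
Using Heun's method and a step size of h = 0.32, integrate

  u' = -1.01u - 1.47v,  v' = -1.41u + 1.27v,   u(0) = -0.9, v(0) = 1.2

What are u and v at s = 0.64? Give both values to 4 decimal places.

Heun on (u,v): k1 = f(s_n, state_n); k2 = f(s_n + h, state_n + h·k1); state_{n+1} = state_n + (h/2)·(k1 + k2).
0.000000: (-0.900000, 1.200000)
  k1 = (-0.855000, 2.793000)
  predictor → (-1.173600, 2.093760)
  k2 = (-1.892491, 4.313851)
  → (-1.339599, 2.337096)
0.320000: (-1.339599, 2.337096)
  k1 = (-2.082537, 4.856946)
  predictor → (-2.006010, 3.891319)
  k2 = (-3.694168, 7.770450)
  → (-2.263871, 4.357480)
(u(0.64), v(0.64)) ≈ (-2.2639, 4.3575)

-2.2639, 4.3575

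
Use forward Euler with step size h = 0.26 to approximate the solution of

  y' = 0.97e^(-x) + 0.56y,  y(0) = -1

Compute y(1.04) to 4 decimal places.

Euler: y_{n+1} = y_n + h·f(x_n, y_n).
x=0.000000, y=-1.000000: f=0.410000 → y ← -1.000000 + 0.26·0.410000 = -0.893400
x=0.260000, y=-0.893400: f=0.247616 → y ← -0.893400 + 0.26·0.247616 = -0.829020
x=0.520000, y=-0.829020: f=0.112434 → y ← -0.829020 + 0.26·0.112434 = -0.799787
x=0.780000, y=-0.799787: f=-0.003227 → y ← -0.799787 + 0.26·(-0.003227) = -0.800626
y(1.04) ≈ -0.8006

-0.8006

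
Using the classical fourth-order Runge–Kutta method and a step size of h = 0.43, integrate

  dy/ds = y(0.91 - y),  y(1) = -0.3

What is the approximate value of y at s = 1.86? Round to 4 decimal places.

RK4: k1 = f(s_n, y_n); k2 = f(s_n + h/2, y_n + (h/2)·k1); k3 = f(s_n + h/2, y_n + (h/2)·k2); k4 = f(s_n + h, y_n + h·k3); y_{n+1} = y_n + (h/6)·(k1 + 2k2 + 2k3 + k4).
s=1.000000, y=-0.300000:
  k1 = f(1.000000, -0.300000) = -0.363000
  k2 = f(1.215000, -0.378045) = -0.486939
  k3 = f(1.215000, -0.404692) = -0.532045
  k4 = f(1.430000, -0.528779) = -0.760797
  y ← -0.300000 + (0.43/6)·(k1 + 2k2 + 2k3 + k4) = -0.526593
s=1.430000, y=-0.526593:
  k1 = f(1.430000, -0.526593) = -0.756500
  k2 = f(1.645000, -0.689241) = -1.102262
  k3 = f(1.645000, -0.763579) = -1.277911
  k4 = f(1.860000, -1.076095) = -2.137226
  y ← -0.526593 + (0.43/6)·(k1 + 2k2 + 2k3 + k4) = -1.075135
y(1.86) ≈ -1.0751

-1.0751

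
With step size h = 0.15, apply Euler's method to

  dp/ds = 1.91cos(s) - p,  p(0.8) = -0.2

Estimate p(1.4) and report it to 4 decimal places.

0.3394

Euler: p_{n+1} = p_n + h·f(s_n, p_n).
s=0.800000, p=-0.200000: f=1.530710 → p ← -0.200000 + 0.15·1.530710 = 0.029606
s=0.950000, p=0.029606: f=1.081408 → p ← 0.029606 + 0.15·1.081408 = 0.191818
s=1.100000, p=0.191818: f=0.674551 → p ← 0.191818 + 0.15·0.674551 = 0.293000
s=1.250000, p=0.293000: f=0.309265 → p ← 0.293000 + 0.15·0.309265 = 0.339390
p(1.4) ≈ 0.3394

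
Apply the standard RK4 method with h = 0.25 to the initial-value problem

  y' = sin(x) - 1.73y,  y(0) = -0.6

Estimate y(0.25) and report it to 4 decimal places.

RK4: k1 = f(x_n, y_n); k2 = f(x_n + h/2, y_n + (h/2)·k1); k3 = f(x_n + h/2, y_n + (h/2)·k2); k4 = f(x_n + h, y_n + h·k3); y_{n+1} = y_n + (h/6)·(k1 + 2k2 + 2k3 + k4).
x=0.000000, y=-0.600000:
  k1 = f(0.000000, -0.600000) = 1.038000
  k2 = f(0.125000, -0.470250) = 0.938207
  k3 = f(0.125000, -0.482724) = 0.959787
  k4 = f(0.250000, -0.360053) = 0.870296
  y ← -0.600000 + (0.25/6)·(k1 + 2k2 + 2k3 + k4) = -0.362321
y(0.25) ≈ -0.3623

-0.3623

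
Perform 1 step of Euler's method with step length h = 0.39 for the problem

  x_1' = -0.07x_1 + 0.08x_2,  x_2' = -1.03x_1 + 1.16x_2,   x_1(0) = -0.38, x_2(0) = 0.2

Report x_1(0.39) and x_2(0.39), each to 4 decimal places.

-0.3634, 0.4431

Euler on (x_1,x_2): x_1_{n+1} = x_1_n + h·x_1', x_2_{n+1} = x_2_n + h·x_2'.
0.000000: (-0.380000, 0.200000); f=(0.042600, 0.623400) → (-0.363386, 0.443126)
(x_1(0.39), x_2(0.39)) ≈ (-0.3634, 0.4431)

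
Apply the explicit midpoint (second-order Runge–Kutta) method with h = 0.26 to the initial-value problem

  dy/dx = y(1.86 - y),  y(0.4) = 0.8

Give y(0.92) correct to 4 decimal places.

Midpoint: k1 = f(x_n, y_n); k2 = f(x_n + h/2, y_n + (h/2)·k1); y_{n+1} = y_n + h·k2.
x=0.400000, y=0.800000:
  k1 = f(0.400000, 0.800000) = 0.848000
  k2 = f(0.530000, 0.910240) = 0.864510
  y ← 0.800000 + 0.26·0.864510 = 1.024772
x=0.660000, y=1.024772:
  k1 = f(0.660000, 1.024772) = 0.855918
  k2 = f(0.790000, 1.136042) = 0.822447
  y ← 1.024772 + 0.26·0.822447 = 1.238609
y(0.92) ≈ 1.2386

1.2386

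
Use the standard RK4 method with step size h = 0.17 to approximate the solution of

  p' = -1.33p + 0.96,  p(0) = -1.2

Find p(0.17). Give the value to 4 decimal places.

-0.8111

RK4: k1 = f(t_n, p_n); k2 = f(t_n + h/2, p_n + (h/2)·k1); k3 = f(t_n + h/2, p_n + (h/2)·k2); k4 = f(t_n + h, p_n + h·k3); p_{n+1} = p_n + (h/6)·(k1 + 2k2 + 2k3 + k4).
t=0.000000, p=-1.200000:
  k1 = f(0.000000, -1.200000) = 2.556000
  k2 = f(0.085000, -0.982740) = 2.267044
  k3 = f(0.085000, -1.007301) = 2.299711
  k4 = f(0.170000, -0.809049) = 2.036035
  p ← -1.200000 + (0.17/6)·(k1 + 2k2 + 2k3 + k4) = -0.811110
p(0.17) ≈ -0.8111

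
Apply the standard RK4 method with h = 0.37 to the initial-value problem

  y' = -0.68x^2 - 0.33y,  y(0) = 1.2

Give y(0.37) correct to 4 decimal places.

RK4: k1 = f(x_n, y_n); k2 = f(x_n + h/2, y_n + (h/2)·k1); k3 = f(x_n + h/2, y_n + (h/2)·k2); k4 = f(x_n + h, y_n + h·k3); y_{n+1} = y_n + (h/6)·(k1 + 2k2 + 2k3 + k4).
x=0.000000, y=1.200000:
  k1 = f(0.000000, 1.200000) = -0.396000
  k2 = f(0.185000, 1.126740) = -0.395097
  k3 = f(0.185000, 1.126907) = -0.395152
  k4 = f(0.370000, 1.053794) = -0.440844
  y ← 1.200000 + (0.37/6)·(k1 + 2k2 + 2k3 + k4) = 1.050931
y(0.37) ≈ 1.0509

1.0509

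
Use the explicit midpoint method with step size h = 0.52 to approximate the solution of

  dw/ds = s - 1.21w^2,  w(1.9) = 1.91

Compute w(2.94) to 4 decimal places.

Midpoint: k1 = f(s_n, w_n); k2 = f(s_n + h/2, w_n + (h/2)·k1); w_{n+1} = w_n + h·k2.
s=1.900000, w=1.910000:
  k1 = f(1.900000, 1.910000) = -2.514201
  k2 = f(2.160000, 1.256308) = 0.250246
  w ← 1.910000 + 0.52·0.250246 = 2.040128
s=2.420000, w=2.040128:
  k1 = f(2.420000, 2.040128) = -2.616167
  k2 = f(2.680000, 1.359924) = 0.442233
  w ← 2.040128 + 0.52·0.442233 = 2.270089
w(2.94) ≈ 2.2701

2.2701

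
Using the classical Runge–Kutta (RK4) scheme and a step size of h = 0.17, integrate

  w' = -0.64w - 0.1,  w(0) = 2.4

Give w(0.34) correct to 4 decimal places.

RK4: k1 = f(t_n, w_n); k2 = f(t_n + h/2, w_n + (h/2)·k1); k3 = f(t_n + h/2, w_n + (h/2)·k2); k4 = f(t_n + h, w_n + h·k3); w_{n+1} = w_n + (h/6)·(k1 + 2k2 + 2k3 + k4).
t=0.000000, w=2.400000:
  k1 = f(0.000000, 2.400000) = -1.636000
  k2 = f(0.085000, 2.260940) = -1.547002
  k3 = f(0.085000, 2.268505) = -1.551843
  k4 = f(0.170000, 2.136187) = -1.467159
  w ← 2.400000 + (0.17/6)·(k1 + 2k2 + 2k3 + k4) = 2.136476
t=0.170000, w=2.136476:
  k1 = f(0.170000, 2.136476) = -1.467345
  k2 = f(0.255000, 2.011752) = -1.387521
  k3 = f(0.255000, 2.018537) = -1.391863
  k4 = f(0.340000, 1.899859) = -1.315910
  w ← 2.136476 + (0.17/6)·(k1 + 2k2 + 2k3 + k4) = 1.900119
w(0.34) ≈ 1.9001

1.9001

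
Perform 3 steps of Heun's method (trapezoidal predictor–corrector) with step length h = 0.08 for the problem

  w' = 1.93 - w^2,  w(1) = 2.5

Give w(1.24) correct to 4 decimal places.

Heun: k1 = f(x_n, w_n); k2 = f(x_n + h, w_n + h·k1); w_{n+1} = w_n + (h/2)·(k1 + k2).
x=1.000000, w=2.500000:
  k1 = f(1.000000, 2.500000) = -4.320000
  k2 = f(1.080000, 2.154400) = -2.711439
  w ← 2.500000 + (0.08/2)·(-4.320000 + (-2.711439)) = 2.218742
x=1.080000, w=2.218742:
  k1 = f(1.080000, 2.218742) = -2.992818
  k2 = f(1.160000, 1.979317) = -1.987696
  w ← 2.218742 + (0.08/2)·(-2.992818 + (-1.987696)) = 2.019522
x=1.160000, w=2.019522:
  k1 = f(1.160000, 2.019522) = -2.148469
  k2 = f(1.240000, 1.847644) = -1.483790
  w ← 2.019522 + (0.08/2)·(-2.148469 + (-1.483790)) = 1.874232
w(1.24) ≈ 1.8742

1.8742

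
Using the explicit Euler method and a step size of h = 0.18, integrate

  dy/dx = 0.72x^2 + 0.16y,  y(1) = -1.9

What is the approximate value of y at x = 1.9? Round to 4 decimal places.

-0.8948

Euler: y_{n+1} = y_n + h·f(x_n, y_n).
x=1.000000, y=-1.900000: f=0.416000 → y ← -1.900000 + 0.18·0.416000 = -1.825120
x=1.180000, y=-1.825120: f=0.710509 → y ← -1.825120 + 0.18·0.710509 = -1.697228
x=1.360000, y=-1.697228: f=1.060155 → y ← -1.697228 + 0.18·1.060155 = -1.506400
x=1.540000, y=-1.506400: f=1.466528 → y ← -1.506400 + 0.18·1.466528 = -1.242425
x=1.720000, y=-1.242425: f=1.931260 → y ← -1.242425 + 0.18·1.931260 = -0.894799
y(1.9) ≈ -0.8948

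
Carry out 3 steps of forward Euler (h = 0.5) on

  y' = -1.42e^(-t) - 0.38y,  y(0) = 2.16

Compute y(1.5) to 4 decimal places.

Euler: y_{n+1} = y_n + h·f(t_n, y_n).
t=0.000000, y=2.160000: f=-2.240800 → y ← 2.160000 + 0.5·(-2.240800) = 1.039600
t=0.500000, y=1.039600: f=-1.256322 → y ← 1.039600 + 0.5·(-1.256322) = 0.411439
t=1.000000, y=0.411439: f=-0.678736 → y ← 0.411439 + 0.5·(-0.678736) = 0.072071
y(1.5) ≈ 0.0721

0.0721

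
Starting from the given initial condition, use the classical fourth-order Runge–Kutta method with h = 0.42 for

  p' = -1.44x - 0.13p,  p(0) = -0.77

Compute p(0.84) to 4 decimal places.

RK4: k1 = f(x_n, p_n); k2 = f(x_n + h/2, p_n + (h/2)·k1); k3 = f(x_n + h/2, p_n + (h/2)·k2); k4 = f(x_n + h, p_n + h·k3); p_{n+1} = p_n + (h/6)·(k1 + 2k2 + 2k3 + k4).
x=0.000000, p=-0.770000:
  k1 = f(0.000000, -0.770000) = 0.100100
  k2 = f(0.210000, -0.748979) = -0.205033
  k3 = f(0.210000, -0.813057) = -0.196703
  k4 = f(0.420000, -0.852615) = -0.493960
  p ← -0.770000 + (0.42/6)·(k1 + 2k2 + 2k3 + k4) = -0.853813
x=0.420000, p=-0.853813:
  k1 = f(0.420000, -0.853813) = -0.493804
  k2 = f(0.630000, -0.957512) = -0.782723
  k3 = f(0.630000, -1.018185) = -0.774836
  k4 = f(0.840000, -1.179244) = -1.056298
  p ← -0.853813 + (0.42/6)·(k1 + 2k2 + 2k3 + k4) = -1.180379
p(0.84) ≈ -1.1804

-1.1804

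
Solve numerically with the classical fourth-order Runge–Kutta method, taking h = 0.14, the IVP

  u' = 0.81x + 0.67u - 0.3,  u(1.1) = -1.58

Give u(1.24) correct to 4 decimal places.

-1.6404

RK4: k1 = f(x_n, u_n); k2 = f(x_n + h/2, u_n + (h/2)·k1); k3 = f(x_n + h/2, u_n + (h/2)·k2); k4 = f(x_n + h, u_n + h·k3); u_{n+1} = u_n + (h/6)·(k1 + 2k2 + 2k3 + k4).
x=1.100000, u=-1.580000:
  k1 = f(1.100000, -1.580000) = -0.467600
  k2 = f(1.170000, -1.612732) = -0.432830
  k3 = f(1.170000, -1.610298) = -0.431200
  k4 = f(1.240000, -1.640368) = -0.394647
  u ← -1.580000 + (0.14/6)·(k1 + 2k2 + 2k3 + k4) = -1.640440
u(1.24) ≈ -1.6404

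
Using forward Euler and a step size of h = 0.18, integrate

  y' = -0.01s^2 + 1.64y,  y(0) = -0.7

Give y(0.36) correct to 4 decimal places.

-1.1743

Euler: y_{n+1} = y_n + h·f(s_n, y_n).
s=0.000000, y=-0.700000: f=-1.148000 → y ← -0.700000 + 0.18·(-1.148000) = -0.906640
s=0.180000, y=-0.906640: f=-1.487214 → y ← -0.906640 + 0.18·(-1.487214) = -1.174338
y(0.36) ≈ -1.1743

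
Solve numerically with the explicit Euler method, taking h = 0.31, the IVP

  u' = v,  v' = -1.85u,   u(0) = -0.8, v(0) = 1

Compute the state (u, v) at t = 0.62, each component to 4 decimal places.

Euler on (u,v): u_{n+1} = u_n + h·u', v_{n+1} = v_n + h·v'.
0.000000: (-0.800000, 1.000000); f=(1.000000, 1.480000) → (-0.490000, 1.458800)
0.310000: (-0.490000, 1.458800); f=(1.458800, 0.906500) → (-0.037772, 1.739815)
(u(0.62), v(0.62)) ≈ (-0.0378, 1.7398)

-0.0378, 1.7398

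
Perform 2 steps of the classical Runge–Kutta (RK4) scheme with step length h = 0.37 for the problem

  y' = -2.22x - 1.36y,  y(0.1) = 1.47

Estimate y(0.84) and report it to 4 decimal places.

RK4: k1 = f(x_n, y_n); k2 = f(x_n + h/2, y_n + (h/2)·k1); k3 = f(x_n + h/2, y_n + (h/2)·k2); k4 = f(x_n + h, y_n + h·k3); y_{n+1} = y_n + (h/6)·(k1 + 2k2 + 2k3 + k4).
x=0.100000, y=1.470000:
  k1 = f(0.100000, 1.470000) = -2.221200
  k2 = f(0.285000, 1.059078) = -2.073046
  k3 = f(0.285000, 1.086486) = -2.110322
  k4 = f(0.470000, 0.689181) = -1.980686
  y ← 1.470000 + (0.37/6)·(k1 + 2k2 + 2k3 + k4) = 0.694935
x=0.470000, y=0.694935:
  k1 = f(0.470000, 0.694935) = -1.988512
  k2 = f(0.655000, 0.327060) = -1.898902
  k3 = f(0.655000, 0.343638) = -1.921448
  k4 = f(0.840000, -0.016001) = -1.843039
  y ← 0.694935 + (0.37/6)·(k1 + 2k2 + 2k3 + k4) = -0.012520
y(0.84) ≈ -0.0125

-0.0125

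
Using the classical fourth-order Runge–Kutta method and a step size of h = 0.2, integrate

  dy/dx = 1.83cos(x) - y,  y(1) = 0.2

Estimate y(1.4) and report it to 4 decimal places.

RK4: k1 = f(x_n, y_n); k2 = f(x_n + h/2, y_n + (h/2)·k1); k3 = f(x_n + h/2, y_n + (h/2)·k2); k4 = f(x_n + h, y_n + h·k3); y_{n+1} = y_n + (h/6)·(k1 + 2k2 + 2k3 + k4).
x=1.000000, y=0.200000:
  k1 = f(1.000000, 0.200000) = 0.788753
  k2 = f(1.100000, 0.278875) = 0.551206
  k3 = f(1.100000, 0.255121) = 0.574960
  k4 = f(1.200000, 0.314992) = 0.348123
  y ← 0.200000 + (0.2/6)·(k1 + 2k2 + 2k3 + k4) = 0.312974
x=1.200000, y=0.312974:
  k1 = f(1.200000, 0.312974) = 0.350141
  k2 = f(1.300000, 0.347988) = 0.141535
  k3 = f(1.300000, 0.327127) = 0.162396
  k4 = f(1.400000, 0.345453) = -0.034413
  y ← 0.312974 + (0.2/6)·(k1 + 2k2 + 2k3 + k4) = 0.343760
y(1.4) ≈ 0.3438

0.3438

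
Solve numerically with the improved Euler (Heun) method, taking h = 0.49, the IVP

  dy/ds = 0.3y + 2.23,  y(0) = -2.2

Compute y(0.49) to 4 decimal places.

-1.3742

Heun: k1 = f(s_n, y_n); k2 = f(s_n + h, y_n + h·k1); y_{n+1} = y_n + (h/2)·(k1 + k2).
s=0.000000, y=-2.200000:
  k1 = f(0.000000, -2.200000) = 1.570000
  k2 = f(0.490000, -1.430700) = 1.800790
  y ← -2.200000 + (0.49/2)·(1.570000 + 1.800790) = -1.374156
y(0.49) ≈ -1.3742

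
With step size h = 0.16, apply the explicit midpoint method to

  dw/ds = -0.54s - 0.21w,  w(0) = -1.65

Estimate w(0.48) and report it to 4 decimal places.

-1.5522

Midpoint: k1 = f(s_n, w_n); k2 = f(s_n + h/2, w_n + (h/2)·k1); w_{n+1} = w_n + h·k2.
s=0.000000, w=-1.650000:
  k1 = f(0.000000, -1.650000) = 0.346500
  k2 = f(0.080000, -1.622280) = 0.297479
  w ← -1.650000 + 0.16·0.297479 = -1.602403
s=0.160000, w=-1.602403:
  k1 = f(0.160000, -1.602403) = 0.250105
  k2 = f(0.240000, -1.582395) = 0.202703
  w ← -1.602403 + 0.16·0.202703 = -1.569971
s=0.320000, w=-1.569971:
  k1 = f(0.320000, -1.569971) = 0.156894
  k2 = f(0.400000, -1.557419) = 0.111058
  w ← -1.569971 + 0.16·0.111058 = -1.552202
w(0.48) ≈ -1.5522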